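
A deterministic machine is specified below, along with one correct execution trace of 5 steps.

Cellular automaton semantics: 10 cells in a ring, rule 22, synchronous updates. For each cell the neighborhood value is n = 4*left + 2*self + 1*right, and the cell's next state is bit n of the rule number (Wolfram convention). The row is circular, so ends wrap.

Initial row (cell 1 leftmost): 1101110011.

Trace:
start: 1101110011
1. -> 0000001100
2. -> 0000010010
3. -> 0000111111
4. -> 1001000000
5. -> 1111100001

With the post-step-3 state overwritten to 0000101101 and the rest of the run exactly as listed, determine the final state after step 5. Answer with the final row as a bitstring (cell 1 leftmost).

0110010010

state after step 3 := 0000101101
4. -> 1001100001
5. -> 0110010010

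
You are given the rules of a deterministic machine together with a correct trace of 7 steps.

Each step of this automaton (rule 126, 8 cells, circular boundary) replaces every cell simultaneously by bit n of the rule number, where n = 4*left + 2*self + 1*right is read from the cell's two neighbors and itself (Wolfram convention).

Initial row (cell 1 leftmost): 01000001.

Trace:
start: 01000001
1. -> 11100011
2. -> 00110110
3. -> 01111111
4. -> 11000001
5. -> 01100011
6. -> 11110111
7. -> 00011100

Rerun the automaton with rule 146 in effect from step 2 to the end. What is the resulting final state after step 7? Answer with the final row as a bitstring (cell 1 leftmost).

(re-executing steps 2..7 under rule 146; state before step 2: 11100011)
2. -> 11010101
3. -> 10000000
4. -> 01000001
5. -> 00100010
6. -> 01010101
7. -> 00000000

00000000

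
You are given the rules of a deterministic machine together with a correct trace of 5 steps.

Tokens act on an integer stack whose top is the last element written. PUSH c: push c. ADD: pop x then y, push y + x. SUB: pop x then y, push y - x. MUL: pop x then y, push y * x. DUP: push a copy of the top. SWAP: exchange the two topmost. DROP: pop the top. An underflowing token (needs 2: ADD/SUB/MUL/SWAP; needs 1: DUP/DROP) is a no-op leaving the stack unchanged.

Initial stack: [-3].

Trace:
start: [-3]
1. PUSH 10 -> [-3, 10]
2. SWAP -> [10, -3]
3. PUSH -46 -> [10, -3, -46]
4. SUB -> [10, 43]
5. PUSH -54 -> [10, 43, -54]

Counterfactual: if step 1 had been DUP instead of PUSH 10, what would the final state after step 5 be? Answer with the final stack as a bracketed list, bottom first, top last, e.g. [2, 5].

[-3, 43, -54]

(re-executing from step 1 with the substitution; state before step 1: [-3])
1. DUP -> [-3, -3]
2. SWAP -> [-3, -3]
3. PUSH -46 -> [-3, -3, -46]
4. SUB -> [-3, 43]
5. PUSH -54 -> [-3, 43, -54]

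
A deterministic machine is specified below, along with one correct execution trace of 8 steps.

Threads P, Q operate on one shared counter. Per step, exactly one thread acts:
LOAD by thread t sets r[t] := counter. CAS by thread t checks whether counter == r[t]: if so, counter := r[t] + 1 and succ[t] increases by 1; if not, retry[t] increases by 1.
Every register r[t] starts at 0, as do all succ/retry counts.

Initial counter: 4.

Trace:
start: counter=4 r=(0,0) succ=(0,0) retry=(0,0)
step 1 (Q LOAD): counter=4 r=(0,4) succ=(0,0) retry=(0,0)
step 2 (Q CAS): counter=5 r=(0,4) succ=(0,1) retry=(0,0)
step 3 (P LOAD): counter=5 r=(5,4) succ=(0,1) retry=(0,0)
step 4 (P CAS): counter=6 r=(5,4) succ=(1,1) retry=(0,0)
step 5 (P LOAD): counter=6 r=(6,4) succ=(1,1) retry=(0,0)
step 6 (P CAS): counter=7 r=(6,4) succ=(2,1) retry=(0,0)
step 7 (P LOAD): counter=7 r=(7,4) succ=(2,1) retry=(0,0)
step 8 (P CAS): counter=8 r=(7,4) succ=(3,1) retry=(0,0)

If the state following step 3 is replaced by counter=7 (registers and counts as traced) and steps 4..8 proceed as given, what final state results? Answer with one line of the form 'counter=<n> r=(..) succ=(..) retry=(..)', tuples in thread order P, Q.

counter=9 r=(8,4) succ=(2,1) retry=(1,0)

state after step 3 := counter=7 r=(5,4) succ=(0,1) retry=(0,0)
step 4 (P CAS): counter=7 r=(5,4) succ=(0,1) retry=(1,0)
step 5 (P LOAD): counter=7 r=(7,4) succ=(0,1) retry=(1,0)
step 6 (P CAS): counter=8 r=(7,4) succ=(1,1) retry=(1,0)
step 7 (P LOAD): counter=8 r=(8,4) succ=(1,1) retry=(1,0)
step 8 (P CAS): counter=9 r=(8,4) succ=(2,1) retry=(1,0)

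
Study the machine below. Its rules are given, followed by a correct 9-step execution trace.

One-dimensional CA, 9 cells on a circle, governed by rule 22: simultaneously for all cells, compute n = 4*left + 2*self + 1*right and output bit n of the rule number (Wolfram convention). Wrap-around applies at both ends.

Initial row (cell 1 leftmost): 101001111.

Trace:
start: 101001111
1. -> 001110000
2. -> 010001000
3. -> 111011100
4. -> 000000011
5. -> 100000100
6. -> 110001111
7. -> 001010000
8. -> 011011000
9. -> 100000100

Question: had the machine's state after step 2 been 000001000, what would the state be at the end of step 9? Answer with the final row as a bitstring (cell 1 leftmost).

state after step 2 := 000001000
3. -> 000011100
4. -> 000100010
5. -> 001110111
6. -> 110000000
7. -> 001000001
8. -> 111100011
9. -> 000010100

000010100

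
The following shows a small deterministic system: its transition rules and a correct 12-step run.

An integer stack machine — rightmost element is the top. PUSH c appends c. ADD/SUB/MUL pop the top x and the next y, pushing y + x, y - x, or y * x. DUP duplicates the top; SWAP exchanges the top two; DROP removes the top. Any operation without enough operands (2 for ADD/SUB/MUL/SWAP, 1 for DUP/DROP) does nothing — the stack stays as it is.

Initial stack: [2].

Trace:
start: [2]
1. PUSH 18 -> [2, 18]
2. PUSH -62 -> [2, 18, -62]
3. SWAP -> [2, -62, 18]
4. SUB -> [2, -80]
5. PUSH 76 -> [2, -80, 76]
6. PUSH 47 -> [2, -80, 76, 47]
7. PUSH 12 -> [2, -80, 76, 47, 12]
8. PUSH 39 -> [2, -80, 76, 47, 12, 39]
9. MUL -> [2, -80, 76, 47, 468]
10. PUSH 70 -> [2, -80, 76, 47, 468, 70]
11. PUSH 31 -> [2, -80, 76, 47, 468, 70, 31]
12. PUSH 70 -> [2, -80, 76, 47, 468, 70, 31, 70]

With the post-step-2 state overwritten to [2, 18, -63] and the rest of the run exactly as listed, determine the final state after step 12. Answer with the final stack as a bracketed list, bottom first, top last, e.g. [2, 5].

[2, -81, 76, 47, 468, 70, 31, 70]

state after step 2 := [2, 18, -63]
3. SWAP -> [2, -63, 18]
4. SUB -> [2, -81]
5. PUSH 76 -> [2, -81, 76]
6. PUSH 47 -> [2, -81, 76, 47]
7. PUSH 12 -> [2, -81, 76, 47, 12]
8. PUSH 39 -> [2, -81, 76, 47, 12, 39]
9. MUL -> [2, -81, 76, 47, 468]
10. PUSH 70 -> [2, -81, 76, 47, 468, 70]
11. PUSH 31 -> [2, -81, 76, 47, 468, 70, 31]
12. PUSH 70 -> [2, -81, 76, 47, 468, 70, 31, 70]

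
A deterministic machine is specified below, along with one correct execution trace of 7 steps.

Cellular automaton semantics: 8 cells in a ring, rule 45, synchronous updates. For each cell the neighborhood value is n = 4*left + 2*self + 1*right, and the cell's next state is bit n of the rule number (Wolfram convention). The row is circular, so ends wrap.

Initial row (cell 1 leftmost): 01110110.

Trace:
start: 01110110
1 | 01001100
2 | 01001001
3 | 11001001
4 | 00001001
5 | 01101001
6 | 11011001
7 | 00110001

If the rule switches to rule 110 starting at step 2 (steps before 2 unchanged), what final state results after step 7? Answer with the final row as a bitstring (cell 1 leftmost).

11010111

(re-executing steps 2..7 under rule 110; state before step 2: 01001100)
2 | 11011100
3 | 11110101
4 | 00011111
5 | 00110001
6 | 01110011
7 | 11010111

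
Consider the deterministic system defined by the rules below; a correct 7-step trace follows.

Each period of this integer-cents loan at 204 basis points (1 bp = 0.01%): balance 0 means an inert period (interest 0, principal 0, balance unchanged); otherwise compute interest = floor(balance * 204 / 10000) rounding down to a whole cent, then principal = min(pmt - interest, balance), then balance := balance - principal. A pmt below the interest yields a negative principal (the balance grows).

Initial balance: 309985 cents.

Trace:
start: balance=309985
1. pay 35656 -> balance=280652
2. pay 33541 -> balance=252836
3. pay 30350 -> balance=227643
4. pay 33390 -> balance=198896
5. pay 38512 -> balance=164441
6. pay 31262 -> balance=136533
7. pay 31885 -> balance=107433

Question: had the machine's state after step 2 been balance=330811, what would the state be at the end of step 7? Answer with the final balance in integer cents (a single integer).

193693

state after step 2 := balance=330811
3. pay 30350 -> balance=307209
4. pay 33390 -> balance=280086
5. pay 38512 -> balance=247287
6. pay 31262 -> balance=221069
7. pay 31885 -> balance=193693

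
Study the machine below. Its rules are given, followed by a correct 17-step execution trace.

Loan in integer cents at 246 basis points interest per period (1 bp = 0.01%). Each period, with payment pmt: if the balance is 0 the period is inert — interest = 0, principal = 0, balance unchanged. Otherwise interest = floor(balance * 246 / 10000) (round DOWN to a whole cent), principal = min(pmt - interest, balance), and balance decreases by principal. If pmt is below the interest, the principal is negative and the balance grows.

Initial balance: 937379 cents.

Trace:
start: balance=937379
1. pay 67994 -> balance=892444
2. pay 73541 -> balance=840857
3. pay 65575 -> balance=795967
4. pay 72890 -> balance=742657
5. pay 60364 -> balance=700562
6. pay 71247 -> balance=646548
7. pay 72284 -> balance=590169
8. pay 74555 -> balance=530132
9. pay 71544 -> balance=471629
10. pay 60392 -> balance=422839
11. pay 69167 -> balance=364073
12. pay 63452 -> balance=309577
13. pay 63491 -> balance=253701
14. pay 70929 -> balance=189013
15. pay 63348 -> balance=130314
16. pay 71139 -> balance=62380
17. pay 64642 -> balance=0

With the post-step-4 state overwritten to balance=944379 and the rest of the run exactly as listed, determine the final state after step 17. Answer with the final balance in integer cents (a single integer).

275939

state after step 4 := balance=944379
5. pay 60364 -> balance=907246
6. pay 71247 -> balance=858317
7. pay 72284 -> balance=807147
8. pay 74555 -> balance=752447
9. pay 71544 -> balance=699413
10. pay 60392 -> balance=656226
11. pay 69167 -> balance=603202
12. pay 63452 -> balance=554588
13. pay 63491 -> balance=504739
14. pay 70929 -> balance=446226
15. pay 63348 -> balance=393855
16. pay 71139 -> balance=332404
17. pay 64642 -> balance=275939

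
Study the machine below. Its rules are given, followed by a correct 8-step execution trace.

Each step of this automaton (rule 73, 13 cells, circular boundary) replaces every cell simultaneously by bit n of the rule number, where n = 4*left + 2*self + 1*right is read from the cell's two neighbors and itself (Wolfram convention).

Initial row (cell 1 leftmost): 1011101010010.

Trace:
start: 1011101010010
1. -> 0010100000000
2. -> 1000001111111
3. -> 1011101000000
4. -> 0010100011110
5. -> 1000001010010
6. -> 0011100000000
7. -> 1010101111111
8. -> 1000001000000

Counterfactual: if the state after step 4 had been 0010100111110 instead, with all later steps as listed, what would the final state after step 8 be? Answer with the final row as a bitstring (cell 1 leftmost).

state after step 4 := 0010100111110
5. -> 1000000100010
6. -> 0011110001000
7. -> 1010010100011
8. -> 1000000001010

1000000001010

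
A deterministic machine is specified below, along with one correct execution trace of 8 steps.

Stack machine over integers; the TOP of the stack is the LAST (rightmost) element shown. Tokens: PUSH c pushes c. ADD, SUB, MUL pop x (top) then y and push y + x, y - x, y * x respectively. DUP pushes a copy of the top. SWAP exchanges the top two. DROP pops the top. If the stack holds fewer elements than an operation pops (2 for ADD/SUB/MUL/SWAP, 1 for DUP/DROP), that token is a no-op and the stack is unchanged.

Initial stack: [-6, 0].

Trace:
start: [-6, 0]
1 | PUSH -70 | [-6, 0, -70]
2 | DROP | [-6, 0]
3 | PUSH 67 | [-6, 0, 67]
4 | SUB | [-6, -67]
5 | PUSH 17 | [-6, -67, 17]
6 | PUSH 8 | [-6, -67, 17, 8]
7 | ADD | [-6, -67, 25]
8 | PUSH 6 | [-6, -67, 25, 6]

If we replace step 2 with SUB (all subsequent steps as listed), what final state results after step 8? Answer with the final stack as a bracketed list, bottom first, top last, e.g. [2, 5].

[-6, 3, 25, 6]

(re-executing from step 2 with the substitution; state before step 2: [-6, 0, -70])
2 | SUB | [-6, 70]
3 | PUSH 67 | [-6, 70, 67]
4 | SUB | [-6, 3]
5 | PUSH 17 | [-6, 3, 17]
6 | PUSH 8 | [-6, 3, 17, 8]
7 | ADD | [-6, 3, 25]
8 | PUSH 6 | [-6, 3, 25, 6]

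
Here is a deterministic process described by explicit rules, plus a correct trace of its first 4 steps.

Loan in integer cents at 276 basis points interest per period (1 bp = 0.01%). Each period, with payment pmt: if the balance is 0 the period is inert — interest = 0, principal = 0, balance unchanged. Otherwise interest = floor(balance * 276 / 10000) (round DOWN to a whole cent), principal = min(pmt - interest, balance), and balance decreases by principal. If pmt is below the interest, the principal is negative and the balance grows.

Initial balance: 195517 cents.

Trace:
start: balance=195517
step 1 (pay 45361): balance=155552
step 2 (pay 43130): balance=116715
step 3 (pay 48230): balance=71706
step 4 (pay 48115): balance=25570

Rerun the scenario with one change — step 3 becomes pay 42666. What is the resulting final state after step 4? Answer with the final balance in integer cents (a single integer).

31287

(re-executing from step 3 with the substitution; state before step 3: balance=116715)
step 3 (pay 42666): balance=77270
step 4 (pay 48115): balance=31287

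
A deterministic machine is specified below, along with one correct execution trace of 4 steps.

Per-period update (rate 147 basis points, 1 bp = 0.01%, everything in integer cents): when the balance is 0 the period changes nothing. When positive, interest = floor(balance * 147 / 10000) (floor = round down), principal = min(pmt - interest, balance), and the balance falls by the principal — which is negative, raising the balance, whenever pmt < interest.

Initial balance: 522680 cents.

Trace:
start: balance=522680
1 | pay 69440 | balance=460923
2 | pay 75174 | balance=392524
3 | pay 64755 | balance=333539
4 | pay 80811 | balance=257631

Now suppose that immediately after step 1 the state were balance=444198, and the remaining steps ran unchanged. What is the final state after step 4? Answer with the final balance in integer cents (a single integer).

state after step 1 := balance=444198
2 | pay 75174 | balance=375553
3 | pay 64755 | balance=316318
4 | pay 80811 | balance=240156

240156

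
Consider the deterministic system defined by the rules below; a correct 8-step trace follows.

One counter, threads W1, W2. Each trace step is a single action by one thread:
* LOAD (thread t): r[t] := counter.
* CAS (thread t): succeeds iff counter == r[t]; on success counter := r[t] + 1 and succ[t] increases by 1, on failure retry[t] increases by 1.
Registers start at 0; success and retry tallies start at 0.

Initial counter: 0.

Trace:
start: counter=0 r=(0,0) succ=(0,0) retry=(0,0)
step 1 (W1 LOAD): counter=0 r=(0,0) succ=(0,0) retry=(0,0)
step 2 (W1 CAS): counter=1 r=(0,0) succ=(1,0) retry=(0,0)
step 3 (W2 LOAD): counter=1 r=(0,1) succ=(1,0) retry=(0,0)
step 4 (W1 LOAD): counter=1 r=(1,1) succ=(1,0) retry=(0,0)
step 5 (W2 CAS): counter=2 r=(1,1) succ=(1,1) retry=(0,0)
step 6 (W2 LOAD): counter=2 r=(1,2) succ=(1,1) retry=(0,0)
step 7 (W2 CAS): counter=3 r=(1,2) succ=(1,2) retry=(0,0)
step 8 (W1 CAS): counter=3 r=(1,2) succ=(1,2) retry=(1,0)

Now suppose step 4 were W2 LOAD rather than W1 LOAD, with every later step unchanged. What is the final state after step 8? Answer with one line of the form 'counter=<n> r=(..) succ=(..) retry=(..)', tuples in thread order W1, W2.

counter=3 r=(0,2) succ=(1,2) retry=(1,0)

(re-executing from step 4 with the substitution; state before step 4: counter=1 r=(0,1) succ=(1,0) retry=(0,0))
step 4 (W2 LOAD): counter=1 r=(0,1) succ=(1,0) retry=(0,0)
step 5 (W2 CAS): counter=2 r=(0,1) succ=(1,1) retry=(0,0)
step 6 (W2 LOAD): counter=2 r=(0,2) succ=(1,1) retry=(0,0)
step 7 (W2 CAS): counter=3 r=(0,2) succ=(1,2) retry=(0,0)
step 8 (W1 CAS): counter=3 r=(0,2) succ=(1,2) retry=(1,0)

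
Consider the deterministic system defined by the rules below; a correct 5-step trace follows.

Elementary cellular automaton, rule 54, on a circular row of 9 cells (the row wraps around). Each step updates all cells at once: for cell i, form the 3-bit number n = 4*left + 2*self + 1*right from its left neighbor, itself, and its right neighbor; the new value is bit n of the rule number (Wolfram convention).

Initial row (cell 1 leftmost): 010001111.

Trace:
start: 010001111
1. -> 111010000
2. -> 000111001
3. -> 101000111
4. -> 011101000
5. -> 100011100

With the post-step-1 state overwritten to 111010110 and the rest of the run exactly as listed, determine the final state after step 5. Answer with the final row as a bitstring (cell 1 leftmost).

100011100

state after step 1 := 111010110
2. -> 000111001
3. -> 101000111
4. -> 011101000
5. -> 100011100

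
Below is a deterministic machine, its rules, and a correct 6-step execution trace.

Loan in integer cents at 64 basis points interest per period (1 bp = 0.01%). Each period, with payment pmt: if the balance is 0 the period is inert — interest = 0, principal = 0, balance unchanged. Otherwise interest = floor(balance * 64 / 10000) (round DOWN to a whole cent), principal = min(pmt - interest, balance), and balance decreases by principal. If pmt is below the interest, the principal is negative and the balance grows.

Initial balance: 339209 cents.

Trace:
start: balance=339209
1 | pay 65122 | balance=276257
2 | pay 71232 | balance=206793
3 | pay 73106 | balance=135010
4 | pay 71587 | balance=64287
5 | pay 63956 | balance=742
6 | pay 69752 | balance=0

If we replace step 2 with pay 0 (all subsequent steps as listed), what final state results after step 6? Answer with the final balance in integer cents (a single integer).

4067

(re-executing from step 2 with the substitution; state before step 2: balance=276257)
2 | pay 0 | balance=278025
3 | pay 73106 | balance=206698
4 | pay 71587 | balance=136433
5 | pay 63956 | balance=73350
6 | pay 69752 | balance=4067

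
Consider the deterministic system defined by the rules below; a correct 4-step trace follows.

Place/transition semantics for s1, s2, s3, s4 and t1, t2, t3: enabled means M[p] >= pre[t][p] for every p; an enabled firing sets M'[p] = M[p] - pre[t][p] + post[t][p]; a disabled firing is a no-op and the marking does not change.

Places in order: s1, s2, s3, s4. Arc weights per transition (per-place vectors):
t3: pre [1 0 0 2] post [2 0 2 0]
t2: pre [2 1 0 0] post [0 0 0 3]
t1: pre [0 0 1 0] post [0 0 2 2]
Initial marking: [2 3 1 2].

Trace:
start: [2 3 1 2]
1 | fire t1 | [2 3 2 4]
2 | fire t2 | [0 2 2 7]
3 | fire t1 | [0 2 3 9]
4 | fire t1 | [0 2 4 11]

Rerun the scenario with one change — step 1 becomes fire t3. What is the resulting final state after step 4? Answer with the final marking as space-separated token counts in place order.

(re-executing from step 1 with the substitution; state before step 1: [2 3 1 2])
1 | fire t3 | [3 3 3 0]
2 | fire t2 | [1 2 3 3]
3 | fire t1 | [1 2 4 5]
4 | fire t1 | [1 2 5 7]

1 2 5 7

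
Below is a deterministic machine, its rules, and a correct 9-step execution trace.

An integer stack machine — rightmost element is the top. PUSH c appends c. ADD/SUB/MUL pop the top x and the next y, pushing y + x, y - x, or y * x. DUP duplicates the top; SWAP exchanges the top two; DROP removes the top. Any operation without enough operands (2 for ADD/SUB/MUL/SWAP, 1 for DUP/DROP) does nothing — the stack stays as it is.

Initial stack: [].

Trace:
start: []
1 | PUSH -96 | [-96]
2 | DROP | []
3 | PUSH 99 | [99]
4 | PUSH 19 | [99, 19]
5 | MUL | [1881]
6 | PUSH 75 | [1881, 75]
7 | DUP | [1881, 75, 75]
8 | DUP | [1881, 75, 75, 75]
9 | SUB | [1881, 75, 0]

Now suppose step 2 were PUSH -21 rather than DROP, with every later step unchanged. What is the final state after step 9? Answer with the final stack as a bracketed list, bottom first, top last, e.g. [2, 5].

[-96, -21, 1881, 75, 0]

(re-executing from step 2 with the substitution; state before step 2: [-96])
2 | PUSH -21 | [-96, -21]
3 | PUSH 99 | [-96, -21, 99]
4 | PUSH 19 | [-96, -21, 99, 19]
5 | MUL | [-96, -21, 1881]
6 | PUSH 75 | [-96, -21, 1881, 75]
7 | DUP | [-96, -21, 1881, 75, 75]
8 | DUP | [-96, -21, 1881, 75, 75, 75]
9 | SUB | [-96, -21, 1881, 75, 0]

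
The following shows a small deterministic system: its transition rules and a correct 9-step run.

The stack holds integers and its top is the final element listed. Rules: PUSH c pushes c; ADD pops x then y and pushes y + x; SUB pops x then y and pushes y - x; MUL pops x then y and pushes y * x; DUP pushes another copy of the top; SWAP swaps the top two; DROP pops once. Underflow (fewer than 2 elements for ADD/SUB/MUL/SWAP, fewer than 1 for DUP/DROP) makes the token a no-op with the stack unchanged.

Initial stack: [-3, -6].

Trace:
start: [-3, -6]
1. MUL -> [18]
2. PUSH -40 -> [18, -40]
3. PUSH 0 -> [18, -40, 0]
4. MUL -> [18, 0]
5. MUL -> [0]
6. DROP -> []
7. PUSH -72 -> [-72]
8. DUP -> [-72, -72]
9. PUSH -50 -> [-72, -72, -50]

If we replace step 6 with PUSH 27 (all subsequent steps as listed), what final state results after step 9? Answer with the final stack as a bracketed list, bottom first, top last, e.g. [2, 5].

[0, 27, -72, -72, -50]

(re-executing from step 6 with the substitution; state before step 6: [0])
6. PUSH 27 -> [0, 27]
7. PUSH -72 -> [0, 27, -72]
8. DUP -> [0, 27, -72, -72]
9. PUSH -50 -> [0, 27, -72, -72, -50]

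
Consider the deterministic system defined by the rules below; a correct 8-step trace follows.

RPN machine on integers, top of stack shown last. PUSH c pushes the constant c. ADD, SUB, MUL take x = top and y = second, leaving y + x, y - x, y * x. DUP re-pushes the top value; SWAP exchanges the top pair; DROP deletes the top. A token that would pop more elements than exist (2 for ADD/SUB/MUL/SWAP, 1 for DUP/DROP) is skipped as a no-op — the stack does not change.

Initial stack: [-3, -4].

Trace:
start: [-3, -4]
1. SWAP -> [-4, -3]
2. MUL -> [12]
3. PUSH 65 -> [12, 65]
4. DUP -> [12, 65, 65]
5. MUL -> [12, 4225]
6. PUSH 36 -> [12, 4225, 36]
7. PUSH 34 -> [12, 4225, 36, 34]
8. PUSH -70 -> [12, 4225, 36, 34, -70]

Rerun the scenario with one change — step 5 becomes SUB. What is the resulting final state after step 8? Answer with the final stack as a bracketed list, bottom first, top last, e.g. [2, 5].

(re-executing from step 5 with the substitution; state before step 5: [12, 65, 65])
5. SUB -> [12, 0]
6. PUSH 36 -> [12, 0, 36]
7. PUSH 34 -> [12, 0, 36, 34]
8. PUSH -70 -> [12, 0, 36, 34, -70]

[12, 0, 36, 34, -70]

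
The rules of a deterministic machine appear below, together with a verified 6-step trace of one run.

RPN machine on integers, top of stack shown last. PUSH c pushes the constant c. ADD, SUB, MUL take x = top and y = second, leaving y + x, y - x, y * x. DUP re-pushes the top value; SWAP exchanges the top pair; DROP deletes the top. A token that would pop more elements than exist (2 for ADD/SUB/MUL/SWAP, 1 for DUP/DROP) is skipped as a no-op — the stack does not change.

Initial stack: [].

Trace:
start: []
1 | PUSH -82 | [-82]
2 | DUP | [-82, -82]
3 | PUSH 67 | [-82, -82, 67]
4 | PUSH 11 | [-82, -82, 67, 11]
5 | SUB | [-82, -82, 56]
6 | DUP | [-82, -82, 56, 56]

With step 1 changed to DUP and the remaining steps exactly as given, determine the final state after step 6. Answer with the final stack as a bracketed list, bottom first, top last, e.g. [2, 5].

[56, 56]

(re-executing from step 1 with the substitution; state before step 1: [])
1 | DUP | []
2 | DUP | []
3 | PUSH 67 | [67]
4 | PUSH 11 | [67, 11]
5 | SUB | [56]
6 | DUP | [56, 56]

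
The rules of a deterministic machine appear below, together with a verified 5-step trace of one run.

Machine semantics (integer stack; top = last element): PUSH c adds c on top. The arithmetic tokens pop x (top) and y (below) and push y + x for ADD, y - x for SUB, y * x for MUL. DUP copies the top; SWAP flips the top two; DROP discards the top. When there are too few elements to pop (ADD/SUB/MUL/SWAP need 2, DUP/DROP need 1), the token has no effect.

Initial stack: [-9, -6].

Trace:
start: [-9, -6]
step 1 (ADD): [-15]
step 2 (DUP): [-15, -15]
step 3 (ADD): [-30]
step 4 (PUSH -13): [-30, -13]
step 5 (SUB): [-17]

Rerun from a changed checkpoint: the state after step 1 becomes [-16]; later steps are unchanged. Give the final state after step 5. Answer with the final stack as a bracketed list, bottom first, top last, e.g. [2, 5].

state after step 1 := [-16]
step 2 (DUP): [-16, -16]
step 3 (ADD): [-32]
step 4 (PUSH -13): [-32, -13]
step 5 (SUB): [-19]

[-19]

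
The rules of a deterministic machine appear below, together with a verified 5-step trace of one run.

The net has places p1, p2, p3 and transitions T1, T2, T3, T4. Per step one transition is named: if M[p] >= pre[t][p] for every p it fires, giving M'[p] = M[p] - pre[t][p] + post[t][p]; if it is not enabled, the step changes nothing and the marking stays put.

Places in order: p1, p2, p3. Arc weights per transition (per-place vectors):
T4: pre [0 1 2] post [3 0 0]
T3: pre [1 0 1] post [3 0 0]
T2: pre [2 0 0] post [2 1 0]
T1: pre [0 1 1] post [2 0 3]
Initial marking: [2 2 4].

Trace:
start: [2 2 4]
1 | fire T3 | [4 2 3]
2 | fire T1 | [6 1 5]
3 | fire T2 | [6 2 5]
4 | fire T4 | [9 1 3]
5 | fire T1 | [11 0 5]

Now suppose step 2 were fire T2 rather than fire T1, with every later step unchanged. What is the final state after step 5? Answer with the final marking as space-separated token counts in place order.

(re-executing from step 2 with the substitution; state before step 2: [4 2 3])
2 | fire T2 | [4 3 3]
3 | fire T2 | [4 4 3]
4 | fire T4 | [7 3 1]
5 | fire T1 | [9 2 3]

9 2 3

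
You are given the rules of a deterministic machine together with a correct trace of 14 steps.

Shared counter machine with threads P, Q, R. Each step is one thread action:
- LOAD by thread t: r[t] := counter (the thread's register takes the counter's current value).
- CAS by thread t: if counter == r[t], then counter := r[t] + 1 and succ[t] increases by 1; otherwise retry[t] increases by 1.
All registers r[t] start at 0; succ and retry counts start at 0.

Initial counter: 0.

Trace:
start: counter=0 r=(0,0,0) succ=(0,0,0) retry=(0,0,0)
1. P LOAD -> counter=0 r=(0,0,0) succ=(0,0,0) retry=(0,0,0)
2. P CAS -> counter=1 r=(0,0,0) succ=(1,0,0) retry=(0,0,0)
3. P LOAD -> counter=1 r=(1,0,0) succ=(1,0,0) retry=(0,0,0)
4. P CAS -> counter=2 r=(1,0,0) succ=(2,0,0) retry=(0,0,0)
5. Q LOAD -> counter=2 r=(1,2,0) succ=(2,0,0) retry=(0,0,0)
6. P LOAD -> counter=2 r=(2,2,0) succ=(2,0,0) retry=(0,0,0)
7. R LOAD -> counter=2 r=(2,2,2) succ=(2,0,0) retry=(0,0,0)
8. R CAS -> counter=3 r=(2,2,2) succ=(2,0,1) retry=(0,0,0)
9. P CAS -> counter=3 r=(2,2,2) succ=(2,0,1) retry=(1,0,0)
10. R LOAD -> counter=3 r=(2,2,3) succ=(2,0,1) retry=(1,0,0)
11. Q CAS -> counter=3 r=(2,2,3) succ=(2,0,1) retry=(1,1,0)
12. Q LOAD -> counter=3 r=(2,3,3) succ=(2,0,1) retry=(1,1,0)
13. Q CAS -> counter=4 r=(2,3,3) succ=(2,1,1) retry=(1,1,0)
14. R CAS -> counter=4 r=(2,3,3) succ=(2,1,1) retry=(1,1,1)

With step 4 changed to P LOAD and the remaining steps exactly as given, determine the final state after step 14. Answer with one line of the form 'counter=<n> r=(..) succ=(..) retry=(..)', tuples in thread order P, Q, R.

counter=3 r=(1,2,2) succ=(1,1,1) retry=(1,1,1)

(re-executing from step 4 with the substitution; state before step 4: counter=1 r=(1,0,0) succ=(1,0,0) retry=(0,0,0))
4. P LOAD -> counter=1 r=(1,0,0) succ=(1,0,0) retry=(0,0,0)
5. Q LOAD -> counter=1 r=(1,1,0) succ=(1,0,0) retry=(0,0,0)
6. P LOAD -> counter=1 r=(1,1,0) succ=(1,0,0) retry=(0,0,0)
7. R LOAD -> counter=1 r=(1,1,1) succ=(1,0,0) retry=(0,0,0)
8. R CAS -> counter=2 r=(1,1,1) succ=(1,0,1) retry=(0,0,0)
9. P CAS -> counter=2 r=(1,1,1) succ=(1,0,1) retry=(1,0,0)
10. R LOAD -> counter=2 r=(1,1,2) succ=(1,0,1) retry=(1,0,0)
11. Q CAS -> counter=2 r=(1,1,2) succ=(1,0,1) retry=(1,1,0)
12. Q LOAD -> counter=2 r=(1,2,2) succ=(1,0,1) retry=(1,1,0)
13. Q CAS -> counter=3 r=(1,2,2) succ=(1,1,1) retry=(1,1,0)
14. R CAS -> counter=3 r=(1,2,2) succ=(1,1,1) retry=(1,1,1)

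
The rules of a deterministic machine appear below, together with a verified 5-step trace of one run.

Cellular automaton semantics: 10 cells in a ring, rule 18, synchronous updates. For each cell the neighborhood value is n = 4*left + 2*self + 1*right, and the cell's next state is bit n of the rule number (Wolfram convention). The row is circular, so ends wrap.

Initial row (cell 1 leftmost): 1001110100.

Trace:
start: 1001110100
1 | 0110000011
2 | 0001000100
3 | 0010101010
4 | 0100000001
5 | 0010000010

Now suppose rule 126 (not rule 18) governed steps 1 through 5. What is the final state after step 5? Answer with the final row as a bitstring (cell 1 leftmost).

(re-executing steps 1..5 under rule 126; state before step 1: 1001110100)
1 | 1111011111
2 | 0001110000
3 | 0011011000
4 | 0111111100
5 | 1100000110

1100000110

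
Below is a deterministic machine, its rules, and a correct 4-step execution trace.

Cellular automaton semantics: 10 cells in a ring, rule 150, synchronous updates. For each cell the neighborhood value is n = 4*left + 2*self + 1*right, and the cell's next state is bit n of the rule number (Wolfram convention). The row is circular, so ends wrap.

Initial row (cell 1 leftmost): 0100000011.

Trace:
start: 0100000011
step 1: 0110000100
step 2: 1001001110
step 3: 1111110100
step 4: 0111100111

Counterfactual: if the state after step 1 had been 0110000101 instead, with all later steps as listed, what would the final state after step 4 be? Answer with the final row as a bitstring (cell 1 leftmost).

0001101010

state after step 1 := 0110000101
step 2: 0001001101
step 3: 1011110001
step 4: 0001101010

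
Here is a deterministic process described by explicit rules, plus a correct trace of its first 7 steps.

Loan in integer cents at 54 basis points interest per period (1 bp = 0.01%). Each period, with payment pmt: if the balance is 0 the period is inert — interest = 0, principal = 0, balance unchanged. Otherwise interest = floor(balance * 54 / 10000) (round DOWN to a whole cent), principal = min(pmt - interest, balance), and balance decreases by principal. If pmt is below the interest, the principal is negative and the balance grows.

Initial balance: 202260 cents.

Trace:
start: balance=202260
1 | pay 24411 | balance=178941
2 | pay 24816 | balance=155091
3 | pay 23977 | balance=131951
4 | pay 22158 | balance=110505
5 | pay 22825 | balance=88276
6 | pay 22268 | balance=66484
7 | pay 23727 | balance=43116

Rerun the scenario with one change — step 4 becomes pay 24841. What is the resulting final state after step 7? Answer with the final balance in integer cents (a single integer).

40390

(re-executing from step 4 with the substitution; state before step 4: balance=131951)
4 | pay 24841 | balance=107822
5 | pay 22825 | balance=85579
6 | pay 22268 | balance=63773
7 | pay 23727 | balance=40390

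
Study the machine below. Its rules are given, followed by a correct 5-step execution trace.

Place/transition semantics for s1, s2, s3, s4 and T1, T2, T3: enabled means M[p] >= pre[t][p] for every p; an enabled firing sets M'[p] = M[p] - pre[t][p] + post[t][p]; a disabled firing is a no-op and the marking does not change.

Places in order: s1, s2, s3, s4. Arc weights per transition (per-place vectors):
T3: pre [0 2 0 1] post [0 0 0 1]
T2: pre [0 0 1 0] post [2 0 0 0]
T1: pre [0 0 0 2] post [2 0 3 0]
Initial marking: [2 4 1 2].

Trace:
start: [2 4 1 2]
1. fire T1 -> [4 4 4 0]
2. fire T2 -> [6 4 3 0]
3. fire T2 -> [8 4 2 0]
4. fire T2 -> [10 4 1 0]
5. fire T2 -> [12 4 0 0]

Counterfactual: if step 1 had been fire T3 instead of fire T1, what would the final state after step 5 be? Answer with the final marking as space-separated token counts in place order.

4 2 0 2

(re-executing from step 1 with the substitution; state before step 1: [2 4 1 2])
1. fire T3 -> [2 2 1 2]
2. fire T2 -> [4 2 0 2]
3. fire T2 -> [4 2 0 2]
4. fire T2 -> [4 2 0 2]
5. fire T2 -> [4 2 0 2]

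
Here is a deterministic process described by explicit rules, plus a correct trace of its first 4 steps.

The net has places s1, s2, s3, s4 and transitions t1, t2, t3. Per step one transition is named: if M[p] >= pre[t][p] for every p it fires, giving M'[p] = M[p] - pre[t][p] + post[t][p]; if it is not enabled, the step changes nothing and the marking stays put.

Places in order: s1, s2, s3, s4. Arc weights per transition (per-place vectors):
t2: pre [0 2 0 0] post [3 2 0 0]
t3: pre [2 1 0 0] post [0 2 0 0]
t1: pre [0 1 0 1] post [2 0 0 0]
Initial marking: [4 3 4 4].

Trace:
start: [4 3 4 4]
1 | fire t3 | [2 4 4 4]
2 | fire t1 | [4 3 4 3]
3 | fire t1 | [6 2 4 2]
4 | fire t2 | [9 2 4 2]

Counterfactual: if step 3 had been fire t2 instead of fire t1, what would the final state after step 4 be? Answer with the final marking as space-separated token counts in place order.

10 3 4 3

(re-executing from step 3 with the substitution; state before step 3: [4 3 4 3])
3 | fire t2 | [7 3 4 3]
4 | fire t2 | [10 3 4 3]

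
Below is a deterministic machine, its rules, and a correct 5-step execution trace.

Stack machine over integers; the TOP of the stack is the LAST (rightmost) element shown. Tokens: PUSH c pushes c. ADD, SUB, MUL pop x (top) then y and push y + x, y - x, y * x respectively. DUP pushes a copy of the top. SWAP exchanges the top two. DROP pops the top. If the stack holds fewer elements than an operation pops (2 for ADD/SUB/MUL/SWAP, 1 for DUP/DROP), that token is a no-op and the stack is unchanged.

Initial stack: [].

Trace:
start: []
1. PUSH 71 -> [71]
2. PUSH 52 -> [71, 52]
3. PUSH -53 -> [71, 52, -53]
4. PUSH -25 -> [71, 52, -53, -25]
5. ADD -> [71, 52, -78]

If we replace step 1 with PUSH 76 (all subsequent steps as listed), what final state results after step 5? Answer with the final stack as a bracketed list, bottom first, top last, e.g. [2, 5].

(re-executing from step 1 with the substitution; state before step 1: [])
1. PUSH 76 -> [76]
2. PUSH 52 -> [76, 52]
3. PUSH -53 -> [76, 52, -53]
4. PUSH -25 -> [76, 52, -53, -25]
5. ADD -> [76, 52, -78]

[76, 52, -78]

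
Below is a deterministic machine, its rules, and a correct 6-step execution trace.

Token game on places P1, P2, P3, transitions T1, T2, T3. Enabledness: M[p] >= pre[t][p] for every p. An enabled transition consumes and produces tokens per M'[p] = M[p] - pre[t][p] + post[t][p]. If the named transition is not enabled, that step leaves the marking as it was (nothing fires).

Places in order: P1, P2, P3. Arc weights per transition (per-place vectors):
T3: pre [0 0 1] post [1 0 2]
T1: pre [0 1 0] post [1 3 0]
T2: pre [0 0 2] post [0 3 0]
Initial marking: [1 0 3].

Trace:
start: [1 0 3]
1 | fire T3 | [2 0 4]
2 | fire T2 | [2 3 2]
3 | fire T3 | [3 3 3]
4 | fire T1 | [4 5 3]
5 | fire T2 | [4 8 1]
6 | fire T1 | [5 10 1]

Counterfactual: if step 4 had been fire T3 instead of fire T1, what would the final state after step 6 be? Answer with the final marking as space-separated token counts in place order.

(re-executing from step 4 with the substitution; state before step 4: [3 3 3])
4 | fire T3 | [4 3 4]
5 | fire T2 | [4 6 2]
6 | fire T1 | [5 8 2]

5 8 2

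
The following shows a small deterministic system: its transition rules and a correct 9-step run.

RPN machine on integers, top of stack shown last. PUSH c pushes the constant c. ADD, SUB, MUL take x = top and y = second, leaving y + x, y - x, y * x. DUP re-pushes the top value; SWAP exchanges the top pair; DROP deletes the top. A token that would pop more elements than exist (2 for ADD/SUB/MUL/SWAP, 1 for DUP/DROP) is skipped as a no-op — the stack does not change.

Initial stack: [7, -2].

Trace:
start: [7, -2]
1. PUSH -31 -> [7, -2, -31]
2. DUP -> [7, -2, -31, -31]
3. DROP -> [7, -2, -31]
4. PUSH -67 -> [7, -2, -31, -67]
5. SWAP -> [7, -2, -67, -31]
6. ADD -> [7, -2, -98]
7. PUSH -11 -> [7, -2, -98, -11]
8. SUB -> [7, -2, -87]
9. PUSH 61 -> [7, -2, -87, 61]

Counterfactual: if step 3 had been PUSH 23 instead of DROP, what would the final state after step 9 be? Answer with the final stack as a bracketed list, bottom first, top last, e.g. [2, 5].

[7, -2, -31, -31, -33, 61]

(re-executing from step 3 with the substitution; state before step 3: [7, -2, -31, -31])
3. PUSH 23 -> [7, -2, -31, -31, 23]
4. PUSH -67 -> [7, -2, -31, -31, 23, -67]
5. SWAP -> [7, -2, -31, -31, -67, 23]
6. ADD -> [7, -2, -31, -31, -44]
7. PUSH -11 -> [7, -2, -31, -31, -44, -11]
8. SUB -> [7, -2, -31, -31, -33]
9. PUSH 61 -> [7, -2, -31, -31, -33, 61]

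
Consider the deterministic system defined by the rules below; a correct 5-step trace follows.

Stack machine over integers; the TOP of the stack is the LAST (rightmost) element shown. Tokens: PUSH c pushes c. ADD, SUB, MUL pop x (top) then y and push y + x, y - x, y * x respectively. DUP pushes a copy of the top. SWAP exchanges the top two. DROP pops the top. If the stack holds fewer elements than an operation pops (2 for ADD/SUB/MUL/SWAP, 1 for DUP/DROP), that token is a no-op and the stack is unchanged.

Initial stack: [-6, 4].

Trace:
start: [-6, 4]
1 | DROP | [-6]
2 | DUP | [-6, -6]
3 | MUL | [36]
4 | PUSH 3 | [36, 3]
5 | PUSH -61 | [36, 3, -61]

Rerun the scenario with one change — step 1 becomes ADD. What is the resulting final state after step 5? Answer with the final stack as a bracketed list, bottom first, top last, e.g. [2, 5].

(re-executing from step 1 with the substitution; state before step 1: [-6, 4])
1 | ADD | [-2]
2 | DUP | [-2, -2]
3 | MUL | [4]
4 | PUSH 3 | [4, 3]
5 | PUSH -61 | [4, 3, -61]

[4, 3, -61]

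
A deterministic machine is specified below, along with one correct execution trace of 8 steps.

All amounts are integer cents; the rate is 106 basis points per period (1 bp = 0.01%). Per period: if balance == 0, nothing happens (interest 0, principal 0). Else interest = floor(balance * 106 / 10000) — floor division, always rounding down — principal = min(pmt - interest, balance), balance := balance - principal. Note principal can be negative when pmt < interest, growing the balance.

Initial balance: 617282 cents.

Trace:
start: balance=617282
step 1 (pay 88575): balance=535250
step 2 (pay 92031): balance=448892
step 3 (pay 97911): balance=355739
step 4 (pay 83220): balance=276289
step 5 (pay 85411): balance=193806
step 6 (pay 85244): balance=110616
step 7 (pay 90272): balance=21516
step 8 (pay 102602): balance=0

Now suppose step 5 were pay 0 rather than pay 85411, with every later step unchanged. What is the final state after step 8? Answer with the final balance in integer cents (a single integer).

7297

(re-executing from step 5 with the substitution; state before step 5: balance=276289)
step 5 (pay 0): balance=279217
step 6 (pay 85244): balance=196932
step 7 (pay 90272): balance=108747
step 8 (pay 102602): balance=7297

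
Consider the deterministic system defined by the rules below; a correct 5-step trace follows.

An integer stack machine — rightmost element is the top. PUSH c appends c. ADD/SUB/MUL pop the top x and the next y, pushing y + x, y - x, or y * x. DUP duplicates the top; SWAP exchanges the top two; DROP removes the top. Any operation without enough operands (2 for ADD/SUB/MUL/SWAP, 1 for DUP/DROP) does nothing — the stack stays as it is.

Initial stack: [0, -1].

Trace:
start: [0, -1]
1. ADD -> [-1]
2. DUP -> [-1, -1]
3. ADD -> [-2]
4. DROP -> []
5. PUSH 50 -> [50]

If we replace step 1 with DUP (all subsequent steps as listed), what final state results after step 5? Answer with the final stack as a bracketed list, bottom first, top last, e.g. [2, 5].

(re-executing from step 1 with the substitution; state before step 1: [0, -1])
1. DUP -> [0, -1, -1]
2. DUP -> [0, -1, -1, -1]
3. ADD -> [0, -1, -2]
4. DROP -> [0, -1]
5. PUSH 50 -> [0, -1, 50]

[0, -1, 50]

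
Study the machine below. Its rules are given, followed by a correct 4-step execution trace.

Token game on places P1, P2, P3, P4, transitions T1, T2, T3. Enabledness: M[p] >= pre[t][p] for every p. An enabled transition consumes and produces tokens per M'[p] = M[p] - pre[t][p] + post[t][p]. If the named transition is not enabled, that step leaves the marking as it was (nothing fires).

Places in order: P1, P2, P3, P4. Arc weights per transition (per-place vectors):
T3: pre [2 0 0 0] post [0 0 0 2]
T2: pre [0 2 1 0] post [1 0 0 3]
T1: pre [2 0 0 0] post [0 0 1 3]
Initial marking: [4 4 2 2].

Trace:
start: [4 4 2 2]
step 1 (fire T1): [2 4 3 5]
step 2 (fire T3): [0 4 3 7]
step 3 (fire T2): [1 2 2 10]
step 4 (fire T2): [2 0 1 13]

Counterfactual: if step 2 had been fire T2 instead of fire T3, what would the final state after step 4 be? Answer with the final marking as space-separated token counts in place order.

4 0 1 11

(re-executing from step 2 with the substitution; state before step 2: [2 4 3 5])
step 2 (fire T2): [3 2 2 8]
step 3 (fire T2): [4 0 1 11]
step 4 (fire T2): [4 0 1 11]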